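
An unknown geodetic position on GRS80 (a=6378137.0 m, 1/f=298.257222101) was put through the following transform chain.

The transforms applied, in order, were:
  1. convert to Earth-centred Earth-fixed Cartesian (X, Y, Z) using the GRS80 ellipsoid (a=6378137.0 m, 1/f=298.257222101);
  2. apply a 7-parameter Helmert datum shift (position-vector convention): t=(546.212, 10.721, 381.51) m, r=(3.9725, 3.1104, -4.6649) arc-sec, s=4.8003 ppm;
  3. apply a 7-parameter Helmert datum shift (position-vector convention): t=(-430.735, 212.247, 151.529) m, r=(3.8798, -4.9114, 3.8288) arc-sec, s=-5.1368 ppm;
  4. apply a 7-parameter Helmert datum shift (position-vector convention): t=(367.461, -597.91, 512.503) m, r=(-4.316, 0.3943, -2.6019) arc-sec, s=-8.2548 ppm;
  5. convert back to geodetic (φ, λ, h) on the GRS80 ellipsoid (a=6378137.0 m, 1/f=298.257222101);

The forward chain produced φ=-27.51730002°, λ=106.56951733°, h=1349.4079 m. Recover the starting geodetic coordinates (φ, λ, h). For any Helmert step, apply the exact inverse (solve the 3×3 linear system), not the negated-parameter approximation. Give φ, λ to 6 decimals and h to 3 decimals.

start: φ=-27.517300°, λ=106.569517°, h=1349.408 m
→ ECEF (a=6378137.000, f=1/298.257222101): X=-1614631.9904, Y=5426719.0626, Z=-2929794.0409
→ Helmert⁻¹: X=-1615075.6448, Y=5427402.7148, Z=-2930220.2546
→ Helmert⁻¹: X=-1614622.2388, Y=5427193.1966, Z=-2930450.4748
→ Helmert⁻¹: X=-1615239.2388, Y=5427063.4455, Z=-2930946.7943
→ geod (Bowring, a=6378137.000): φ=-27.52442500°, λ=106.57441300°, h=2328.3900 m

φ=-27.524425°, λ=106.574413°, h=2328.390 m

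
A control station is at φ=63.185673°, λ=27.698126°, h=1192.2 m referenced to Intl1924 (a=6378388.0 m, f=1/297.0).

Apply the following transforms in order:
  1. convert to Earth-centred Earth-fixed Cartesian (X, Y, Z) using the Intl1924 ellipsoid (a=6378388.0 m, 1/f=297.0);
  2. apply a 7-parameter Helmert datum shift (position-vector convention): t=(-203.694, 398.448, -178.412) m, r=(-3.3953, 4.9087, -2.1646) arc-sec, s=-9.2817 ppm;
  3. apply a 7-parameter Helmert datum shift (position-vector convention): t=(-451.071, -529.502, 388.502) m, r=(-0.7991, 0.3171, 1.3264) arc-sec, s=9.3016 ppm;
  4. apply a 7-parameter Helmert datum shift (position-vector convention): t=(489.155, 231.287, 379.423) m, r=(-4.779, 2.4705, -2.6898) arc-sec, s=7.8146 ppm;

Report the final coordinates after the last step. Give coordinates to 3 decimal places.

start: φ=63.185673°, λ=27.698126°, h=1192.200 m
→ ECEF (a=6378388.000, f=1/297.0): X=2554907.1829, Y=1341249.6627, Z=5670533.7362
→ Helmert 7p (PV): X=2554828.7968, Y=1341702.1911, Z=5670219.8129
→ Helmert 7p (PV): X=2554401.5789, Y=1341223.5657, Z=5670651.9313
→ Helmert 7p (PV): X=2554996.1057, Y=1341563.4086, Z=5671013.9977

X=2554996.106 m, Y=1341563.409 m, Z=5671013.998 m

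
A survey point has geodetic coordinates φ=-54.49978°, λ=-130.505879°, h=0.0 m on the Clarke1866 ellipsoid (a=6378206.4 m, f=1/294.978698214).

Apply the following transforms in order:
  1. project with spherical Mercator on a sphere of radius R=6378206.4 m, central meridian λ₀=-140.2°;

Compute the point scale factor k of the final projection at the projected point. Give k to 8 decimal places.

1.72204155

start: φ=-54.499780°, λ=-130.505879°, h=0.000 m
→ into merc (λ₀=-140.2°): φ=-54.49978000°, λ−λ₀=9.69412100°
scale k = 1.72204155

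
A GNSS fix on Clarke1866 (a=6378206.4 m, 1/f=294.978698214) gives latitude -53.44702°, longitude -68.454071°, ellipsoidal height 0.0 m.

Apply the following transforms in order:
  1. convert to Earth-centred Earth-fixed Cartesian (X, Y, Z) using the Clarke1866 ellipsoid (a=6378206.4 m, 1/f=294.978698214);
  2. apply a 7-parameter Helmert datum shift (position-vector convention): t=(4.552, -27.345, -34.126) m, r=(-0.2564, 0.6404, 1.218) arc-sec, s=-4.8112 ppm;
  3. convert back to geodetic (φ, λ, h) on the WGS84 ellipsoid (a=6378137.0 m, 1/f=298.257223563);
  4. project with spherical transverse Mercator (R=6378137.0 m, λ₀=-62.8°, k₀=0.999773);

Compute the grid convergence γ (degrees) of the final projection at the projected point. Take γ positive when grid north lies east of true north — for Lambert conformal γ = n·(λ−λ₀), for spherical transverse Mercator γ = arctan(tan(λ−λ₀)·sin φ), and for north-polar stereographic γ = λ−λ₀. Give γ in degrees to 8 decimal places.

4.54706603

start: φ=-53.447020°, λ=-68.454071°, h=0.000 m
→ ECEF (a=6378206.400, f=1/294.978698214): X=1398096.2663, Y=-3540947.5432, Z=-5100124.8000
→ Helmert 7p (PV): X=1398099.1666, Y=-3540955.9360, Z=-5100134.3274
→ geod (Bowring, a=6378137.000): φ=-53.44495948°, λ=-68.45407679°, h=-71.0012 m
→ into tm (λ₀=-62.8°): φ=-53.44495948°, λ−λ₀=-5.65407679°
convergence γ = 4.54706603°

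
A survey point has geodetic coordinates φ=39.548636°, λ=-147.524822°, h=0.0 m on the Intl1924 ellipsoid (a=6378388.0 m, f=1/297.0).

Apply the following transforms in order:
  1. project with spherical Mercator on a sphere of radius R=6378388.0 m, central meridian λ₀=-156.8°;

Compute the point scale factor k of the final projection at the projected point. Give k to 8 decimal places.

1.29687495

start: φ=39.548636°, λ=-147.524822°, h=0.000 m
→ into merc (λ₀=-156.8°): φ=39.54863600°, λ−λ₀=9.27517800°
scale k = 1.29687495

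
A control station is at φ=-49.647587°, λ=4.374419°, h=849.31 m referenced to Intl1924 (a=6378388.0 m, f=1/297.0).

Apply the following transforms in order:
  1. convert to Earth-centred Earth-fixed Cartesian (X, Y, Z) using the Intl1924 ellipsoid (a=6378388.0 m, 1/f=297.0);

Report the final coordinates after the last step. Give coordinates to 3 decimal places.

start: φ=-49.647587°, λ=4.374419°, h=849.310 m
→ ECEF (a=6378388.000, f=1/297.0): X=4126504.2084, Y=315663.9784, Z=-4838240.9942

X=4126504.208 m, Y=315663.978 m, Z=-4838240.994 m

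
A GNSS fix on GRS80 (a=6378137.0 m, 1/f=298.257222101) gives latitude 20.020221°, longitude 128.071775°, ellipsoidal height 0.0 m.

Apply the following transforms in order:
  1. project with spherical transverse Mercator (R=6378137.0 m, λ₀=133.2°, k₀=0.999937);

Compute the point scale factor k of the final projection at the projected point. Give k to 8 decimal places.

1.00348216

start: φ=20.020221°, λ=128.071775°, h=0.000 m
→ into tm (λ₀=133.2°): φ=20.02022100°, λ−λ₀=-5.12822500°
scale k = 1.00348216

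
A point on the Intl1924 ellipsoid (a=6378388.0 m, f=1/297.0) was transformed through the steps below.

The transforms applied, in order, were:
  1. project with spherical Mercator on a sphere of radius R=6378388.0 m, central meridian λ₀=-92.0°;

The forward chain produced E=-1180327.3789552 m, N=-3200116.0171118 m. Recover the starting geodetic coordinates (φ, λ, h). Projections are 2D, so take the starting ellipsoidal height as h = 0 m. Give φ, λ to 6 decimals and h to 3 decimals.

start: E=-1180327.3790, N=-3200116.0171 m
→ merc⁻¹: φ=-27.61078000°, λ=-102.60264400°

φ=-27.610780°, λ=-102.602644°, h=0.000 m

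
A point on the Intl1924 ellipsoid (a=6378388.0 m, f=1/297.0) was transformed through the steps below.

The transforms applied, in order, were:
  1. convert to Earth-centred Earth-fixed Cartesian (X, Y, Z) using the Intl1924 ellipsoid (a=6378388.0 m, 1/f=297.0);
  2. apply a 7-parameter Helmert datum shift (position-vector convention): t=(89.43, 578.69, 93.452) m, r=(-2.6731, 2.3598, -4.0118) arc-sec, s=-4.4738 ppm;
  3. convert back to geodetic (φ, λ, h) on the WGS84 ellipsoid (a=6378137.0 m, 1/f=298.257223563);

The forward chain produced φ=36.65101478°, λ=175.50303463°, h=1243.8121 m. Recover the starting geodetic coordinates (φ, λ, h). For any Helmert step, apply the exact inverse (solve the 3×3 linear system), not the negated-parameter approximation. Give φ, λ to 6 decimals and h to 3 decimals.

φ=36.650294°, λ=175.511263°, h=1032.957 m

start: φ=36.651015°, λ=175.503035°, h=1243.812 m
→ ECEF (a=6378137.000, f=1/298.257223563): X=-5108429.0906, Y=401769.8498, Z=3787134.9623
→ Helmert⁻¹: X=-5108592.5012, Y=401044.5159, Z=3787005.2047
→ geod (Bowring, a=6378388.000): φ=36.65029400°, λ=175.51126300°, h=1032.9570 m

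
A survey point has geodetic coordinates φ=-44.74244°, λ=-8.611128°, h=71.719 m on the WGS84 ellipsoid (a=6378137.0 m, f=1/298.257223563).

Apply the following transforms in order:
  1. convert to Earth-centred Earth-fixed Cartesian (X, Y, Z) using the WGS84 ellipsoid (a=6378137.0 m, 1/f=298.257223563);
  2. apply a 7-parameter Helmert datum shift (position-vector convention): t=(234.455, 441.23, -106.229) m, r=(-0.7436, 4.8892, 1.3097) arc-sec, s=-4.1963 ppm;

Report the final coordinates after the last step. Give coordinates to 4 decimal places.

X=4486795.8794 m, Y=-678981.7255 m, Z=-4467305.7255 m

start: φ=-44.742440°, λ=-8.611128°, h=71.719 m
→ ECEF (a=6378137.000, f=1/298.257223563): X=4486681.8235, Y=-679438.1910, Z=-4467114.3416
→ Helmert 7p (PV): X=4486795.8794, Y=-678981.7255, Z=-4467305.7255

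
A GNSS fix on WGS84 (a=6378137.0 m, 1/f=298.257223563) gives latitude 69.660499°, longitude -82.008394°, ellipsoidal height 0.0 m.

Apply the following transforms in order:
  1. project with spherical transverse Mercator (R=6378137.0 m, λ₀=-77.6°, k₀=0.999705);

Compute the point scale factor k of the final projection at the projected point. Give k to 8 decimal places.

start: φ=69.660499°, λ=-82.008394°, h=0.000 m
→ into tm (λ₀=-77.6°): φ=69.66049900°, λ−λ₀=-4.40839400°
scale k = 1.00006198

1.00006198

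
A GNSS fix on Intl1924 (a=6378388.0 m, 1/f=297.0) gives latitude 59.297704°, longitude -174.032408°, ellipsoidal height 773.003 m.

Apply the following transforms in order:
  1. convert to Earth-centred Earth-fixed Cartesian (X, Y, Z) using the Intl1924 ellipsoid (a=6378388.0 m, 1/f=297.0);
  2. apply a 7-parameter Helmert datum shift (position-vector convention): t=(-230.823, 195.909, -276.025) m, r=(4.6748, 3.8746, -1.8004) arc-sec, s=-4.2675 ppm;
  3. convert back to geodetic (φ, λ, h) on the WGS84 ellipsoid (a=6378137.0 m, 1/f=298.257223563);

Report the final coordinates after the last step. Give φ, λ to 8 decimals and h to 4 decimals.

start: φ=59.297704°, λ=-174.032408°, h=773.003 m
→ ECEF (a=6378388.000, f=1/297.0): X=-3247484.1416, Y=-339467.2934, Z=5461724.1761
→ Helmert 7p (PV): X=-3247601.4732, Y=-339365.3742, Z=5461478.1519
→ geod (Bowring, a=6378137.000): φ=59.29503651°, λ=-174.03440072°, h=799.1533 m

φ=59.29503651°, λ=-174.03440072°, h=799.1533 m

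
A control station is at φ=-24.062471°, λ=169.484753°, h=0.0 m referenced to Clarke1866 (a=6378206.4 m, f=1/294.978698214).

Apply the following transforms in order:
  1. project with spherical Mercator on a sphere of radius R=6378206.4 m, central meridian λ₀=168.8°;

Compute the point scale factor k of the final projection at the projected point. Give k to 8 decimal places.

start: φ=-24.062471°, λ=169.484753°, h=0.000 m
→ into merc (λ₀=168.8°): φ=-24.06247100°, λ−λ₀=0.68475300°
scale k = 1.09516857

1.09516857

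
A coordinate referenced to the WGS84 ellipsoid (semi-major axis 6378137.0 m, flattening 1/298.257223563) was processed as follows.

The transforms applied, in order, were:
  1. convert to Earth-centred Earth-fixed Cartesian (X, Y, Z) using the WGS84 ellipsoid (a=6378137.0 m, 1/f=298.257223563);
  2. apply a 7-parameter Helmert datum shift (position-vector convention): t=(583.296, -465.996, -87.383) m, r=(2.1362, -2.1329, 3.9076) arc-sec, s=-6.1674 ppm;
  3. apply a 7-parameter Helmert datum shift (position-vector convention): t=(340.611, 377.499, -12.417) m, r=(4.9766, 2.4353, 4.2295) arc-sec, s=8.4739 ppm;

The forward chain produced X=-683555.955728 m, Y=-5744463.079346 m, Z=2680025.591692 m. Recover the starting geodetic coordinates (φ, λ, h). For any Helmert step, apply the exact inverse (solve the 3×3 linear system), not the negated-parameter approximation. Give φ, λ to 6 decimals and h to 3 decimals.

start: X=-683555.9557, Y=-5744463.0793, Z=2680025.5917 m
→ Helmert⁻¹: X=-684040.2116, Y=-5744713.2067, Z=2680145.8263
→ Helmert⁻¹: X=-684708.8361, Y=-5744241.9075, Z=2680316.3106
→ geod (Bowring, a=6378137.000): φ=25.00675500°, λ=-96.79753600°, h=1333.4960 m

φ=25.006755°, λ=-96.797536°, h=1333.496 m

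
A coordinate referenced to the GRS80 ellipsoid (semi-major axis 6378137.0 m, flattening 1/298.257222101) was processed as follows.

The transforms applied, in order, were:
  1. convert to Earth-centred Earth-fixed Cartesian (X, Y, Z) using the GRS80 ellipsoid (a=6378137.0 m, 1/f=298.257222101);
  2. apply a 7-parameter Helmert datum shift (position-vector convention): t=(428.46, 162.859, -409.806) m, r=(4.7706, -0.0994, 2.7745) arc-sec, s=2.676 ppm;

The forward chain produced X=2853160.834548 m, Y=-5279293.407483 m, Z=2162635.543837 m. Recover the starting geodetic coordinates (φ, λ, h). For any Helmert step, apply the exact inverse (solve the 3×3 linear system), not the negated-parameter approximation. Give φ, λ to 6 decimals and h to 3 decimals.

φ=19.946075°, λ=-61.616148°, h=3148.770 m

start: X=2853160.8345, Y=-5279293.4075, Z=2162635.5438 m
→ Helmert⁻¹: X=2852654.7687, Y=-5279430.4795, Z=2163160.2923
→ geod (Bowring, a=6378137.000): φ=19.94607500°, λ=-61.61614800°, h=3148.7700 m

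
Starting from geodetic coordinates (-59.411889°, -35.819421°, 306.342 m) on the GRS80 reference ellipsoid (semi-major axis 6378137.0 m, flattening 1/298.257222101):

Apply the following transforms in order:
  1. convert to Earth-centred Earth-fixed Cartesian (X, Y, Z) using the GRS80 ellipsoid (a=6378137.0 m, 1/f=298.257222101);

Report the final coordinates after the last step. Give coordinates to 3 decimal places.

X=2638421.065 m, Y=-1904249.131 m, Z=-5467690.297 m

start: φ=-59.411889°, λ=-35.819421°, h=306.342 m
→ ECEF (a=6378137.000, f=1/298.257222101): X=2638421.0649, Y=-1904249.1308, Z=-5467690.2966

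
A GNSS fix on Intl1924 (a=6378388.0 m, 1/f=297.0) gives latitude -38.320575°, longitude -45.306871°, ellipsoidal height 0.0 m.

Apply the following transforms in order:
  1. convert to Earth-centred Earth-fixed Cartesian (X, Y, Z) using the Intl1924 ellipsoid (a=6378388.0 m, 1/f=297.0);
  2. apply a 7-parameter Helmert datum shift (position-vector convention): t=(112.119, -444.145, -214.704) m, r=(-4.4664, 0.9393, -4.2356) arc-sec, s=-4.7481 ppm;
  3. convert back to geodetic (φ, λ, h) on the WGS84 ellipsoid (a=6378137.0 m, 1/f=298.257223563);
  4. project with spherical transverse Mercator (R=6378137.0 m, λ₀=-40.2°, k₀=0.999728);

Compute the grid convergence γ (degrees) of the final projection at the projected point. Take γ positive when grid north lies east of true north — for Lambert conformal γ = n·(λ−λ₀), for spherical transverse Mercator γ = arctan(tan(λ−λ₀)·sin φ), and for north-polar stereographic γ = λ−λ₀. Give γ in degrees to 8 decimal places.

start: φ=-38.320575°, λ=-45.306871°, h=0.000 m
→ ECEF (a=6378388.000, f=1/297.0): X=3524050.1893, Y=-3562002.8096, Z=-3933487.0571
→ Helmert 7p (PV): X=3524054.5188, Y=-3562587.5813, Z=-3933622.0022
→ geod (Bowring, a=6378137.000): φ=-38.31838954°, λ=-45.31153825°, h=628.1671 m
→ into tm (λ₀=-40.2°): φ=-38.31838954°, λ−λ₀=-5.11153825°
convergence γ = 3.17449429°

3.17449429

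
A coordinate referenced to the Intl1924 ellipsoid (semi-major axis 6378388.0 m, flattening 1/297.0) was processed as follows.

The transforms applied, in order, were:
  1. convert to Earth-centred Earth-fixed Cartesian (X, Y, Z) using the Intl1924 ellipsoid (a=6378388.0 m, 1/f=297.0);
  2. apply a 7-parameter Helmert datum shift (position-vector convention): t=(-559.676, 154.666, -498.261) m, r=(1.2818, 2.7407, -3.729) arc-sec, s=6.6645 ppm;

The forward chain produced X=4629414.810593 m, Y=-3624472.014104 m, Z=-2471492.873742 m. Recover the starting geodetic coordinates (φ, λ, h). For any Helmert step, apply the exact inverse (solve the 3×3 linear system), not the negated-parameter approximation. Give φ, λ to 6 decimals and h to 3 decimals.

φ=-22.931378°, λ=-38.054893°, h=2925.126 m

start: X=4629414.8106, Y=-3624472.0141, Z=-2471492.8737 m
→ Helmert⁻¹: X=4630041.9887, Y=-3624534.1738, Z=-2470894.1001
→ geod (Bowring, a=6378388.000): φ=-22.93137800°, λ=-38.05489300°, h=2925.1260 m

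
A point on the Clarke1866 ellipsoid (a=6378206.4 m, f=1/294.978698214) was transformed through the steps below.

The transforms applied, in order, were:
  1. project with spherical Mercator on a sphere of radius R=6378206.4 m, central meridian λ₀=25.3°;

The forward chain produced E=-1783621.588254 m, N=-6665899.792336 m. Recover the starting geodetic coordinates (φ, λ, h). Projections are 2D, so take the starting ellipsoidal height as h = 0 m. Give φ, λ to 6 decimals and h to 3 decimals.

start: E=-1783621.5883, N=-6665899.7923 m
→ merc⁻¹: φ=-51.25107800°, λ=9.27762900°

φ=-51.251078°, λ=9.277629°, h=0.000 m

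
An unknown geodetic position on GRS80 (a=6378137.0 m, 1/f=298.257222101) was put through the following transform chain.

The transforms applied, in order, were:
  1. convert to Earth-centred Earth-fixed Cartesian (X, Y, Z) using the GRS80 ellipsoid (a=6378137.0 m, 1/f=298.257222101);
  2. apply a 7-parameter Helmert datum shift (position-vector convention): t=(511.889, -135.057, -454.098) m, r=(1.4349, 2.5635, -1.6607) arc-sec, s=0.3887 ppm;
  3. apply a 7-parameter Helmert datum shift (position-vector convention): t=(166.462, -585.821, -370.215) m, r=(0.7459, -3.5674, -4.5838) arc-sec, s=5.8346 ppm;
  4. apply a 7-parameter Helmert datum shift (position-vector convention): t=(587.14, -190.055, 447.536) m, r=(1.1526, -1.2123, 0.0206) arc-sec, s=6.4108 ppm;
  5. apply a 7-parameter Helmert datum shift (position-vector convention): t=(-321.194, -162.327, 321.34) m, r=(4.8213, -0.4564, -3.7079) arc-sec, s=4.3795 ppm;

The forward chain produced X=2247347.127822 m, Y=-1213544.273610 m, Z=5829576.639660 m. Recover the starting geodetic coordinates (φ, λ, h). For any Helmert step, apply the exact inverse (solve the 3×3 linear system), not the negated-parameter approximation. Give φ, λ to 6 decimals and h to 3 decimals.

start: X=2247347.1278, Y=-1213544.2736, Z=5829576.6397 m
→ Helmert⁻¹: X=2247693.1855, Y=-1213199.9723, Z=5829253.1548
→ Helmert⁻¹: X=2247125.7767, Y=-1212969.7945, Z=5828761.8225
→ Helmert⁻¹: X=2247073.9606, Y=-1212305.8841, Z=5829063.5474
→ Helmert⁻¹: X=2246498.5066, Y=-1212111.7149, Z=5829551.7315
→ geod (Bowring, a=6378137.000): φ=66.49338500°, λ=-28.34934600°, h=3754.6580 m

φ=66.493385°, λ=-28.349346°, h=3754.658 m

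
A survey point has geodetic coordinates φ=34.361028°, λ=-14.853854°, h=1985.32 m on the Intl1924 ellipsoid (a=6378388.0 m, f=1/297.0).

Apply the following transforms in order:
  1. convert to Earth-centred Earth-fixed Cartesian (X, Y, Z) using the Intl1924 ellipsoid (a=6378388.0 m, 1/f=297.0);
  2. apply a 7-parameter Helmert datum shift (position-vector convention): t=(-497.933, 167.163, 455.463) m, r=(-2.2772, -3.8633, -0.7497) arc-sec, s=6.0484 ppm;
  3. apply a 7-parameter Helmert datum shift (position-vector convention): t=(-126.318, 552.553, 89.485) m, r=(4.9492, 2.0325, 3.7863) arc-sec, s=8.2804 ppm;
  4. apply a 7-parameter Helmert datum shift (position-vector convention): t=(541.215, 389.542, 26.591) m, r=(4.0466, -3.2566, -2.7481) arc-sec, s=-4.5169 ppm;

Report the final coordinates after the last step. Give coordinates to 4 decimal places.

X=5096314.1716 m, Y=-1350675.3501 m, Z=3581440.4458 m

start: φ=34.361028°, λ=-14.853854°, h=1985.320 m
→ ECEF (a=6378388.000, f=1/297.0): X=5096433.6277, Y=-1351661.8096, Z=3580752.0827
→ Helmert 7p (PV): X=5095894.5399, Y=-1351481.8135, Z=3581339.5820
→ Helmert 7p (PV): X=5095870.5169, Y=-1350932.8405, Z=3581376.0792
→ Helmert 7p (PV): X=5096314.1716, Y=-1350675.3501, Z=3581440.4458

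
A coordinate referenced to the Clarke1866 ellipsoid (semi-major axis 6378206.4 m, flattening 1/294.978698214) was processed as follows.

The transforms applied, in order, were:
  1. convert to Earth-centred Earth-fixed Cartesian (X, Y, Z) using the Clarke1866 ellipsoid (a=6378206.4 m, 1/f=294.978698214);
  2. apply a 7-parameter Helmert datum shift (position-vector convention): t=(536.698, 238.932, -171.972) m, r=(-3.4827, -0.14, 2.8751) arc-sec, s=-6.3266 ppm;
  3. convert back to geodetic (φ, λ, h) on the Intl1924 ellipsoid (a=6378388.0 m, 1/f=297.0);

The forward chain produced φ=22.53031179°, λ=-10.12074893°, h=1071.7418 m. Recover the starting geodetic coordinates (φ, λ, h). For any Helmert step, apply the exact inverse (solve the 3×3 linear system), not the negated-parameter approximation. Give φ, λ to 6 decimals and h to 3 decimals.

start: φ=22.530312°, λ=-10.120749°, h=1071.742 m
→ ECEF (a=6378388.000, f=1/297.0): X=5803733.8184, Y=-1035971.0233, Z=2429199.8892
→ Helmert⁻¹: X=5803221.0386, Y=-1036338.4203, Z=2429365.7939
→ geod (Bowring, a=6378206.400): φ=22.53415300°, λ=-10.12514000°, h=931.7560 m

φ=22.534153°, λ=-10.125140°, h=931.756 m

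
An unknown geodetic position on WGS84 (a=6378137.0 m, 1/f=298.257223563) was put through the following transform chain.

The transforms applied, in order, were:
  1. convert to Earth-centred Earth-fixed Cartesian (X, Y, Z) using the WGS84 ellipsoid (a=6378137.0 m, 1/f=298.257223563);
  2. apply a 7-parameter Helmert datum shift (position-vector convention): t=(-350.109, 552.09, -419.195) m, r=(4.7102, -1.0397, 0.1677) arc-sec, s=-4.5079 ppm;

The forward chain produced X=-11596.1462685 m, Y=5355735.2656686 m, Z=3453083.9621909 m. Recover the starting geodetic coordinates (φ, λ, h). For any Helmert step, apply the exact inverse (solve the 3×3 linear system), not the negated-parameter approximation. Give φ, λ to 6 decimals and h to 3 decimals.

start: X=-11596.1463, Y=5355735.2657, Z=3453083.9622 m
→ Helmert⁻¹: X=-11224.3267, Y=5355286.1862, Z=3453396.4902
→ geod (Bowring, a=6378137.000): φ=32.99170700°, λ=90.12008800°, h=384.2590 m

φ=32.991707°, λ=90.120088°, h=384.259 m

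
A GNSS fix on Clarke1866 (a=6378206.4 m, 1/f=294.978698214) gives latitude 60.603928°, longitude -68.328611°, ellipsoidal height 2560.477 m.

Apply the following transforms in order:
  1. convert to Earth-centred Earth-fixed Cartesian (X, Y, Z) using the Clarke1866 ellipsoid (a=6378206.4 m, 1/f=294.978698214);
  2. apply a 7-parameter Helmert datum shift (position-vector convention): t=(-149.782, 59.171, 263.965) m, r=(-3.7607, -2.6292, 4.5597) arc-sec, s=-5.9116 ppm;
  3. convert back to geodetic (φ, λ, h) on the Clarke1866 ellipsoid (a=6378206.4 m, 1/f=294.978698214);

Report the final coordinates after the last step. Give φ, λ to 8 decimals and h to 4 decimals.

φ=60.60718950°, λ=-68.33000215°, h=2699.1035 m

start: φ=60.603928°, λ=-68.328611°, h=2560.477 m
→ ECEF (a=6378206.400, f=1/294.978698214): X=1159560.7548, Y=-2918088.2334, Z=5535847.4422
→ Helmert 7p (PV): X=1159398.0615, Y=-2917885.2476, Z=5536146.6654
→ geod (Bowring, a=6378206.400): φ=60.60718950°, λ=-68.33000215°, h=2699.1035 m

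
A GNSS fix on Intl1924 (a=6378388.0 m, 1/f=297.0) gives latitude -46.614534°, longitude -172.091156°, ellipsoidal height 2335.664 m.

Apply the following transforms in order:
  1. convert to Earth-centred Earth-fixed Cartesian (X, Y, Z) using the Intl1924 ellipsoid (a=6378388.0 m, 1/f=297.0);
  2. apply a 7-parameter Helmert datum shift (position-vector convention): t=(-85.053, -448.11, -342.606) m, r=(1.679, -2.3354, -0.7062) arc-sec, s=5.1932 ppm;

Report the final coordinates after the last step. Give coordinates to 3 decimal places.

start: φ=-46.614534°, λ=-172.091156°, h=2335.664 m
→ ECEF (a=6378388.000, f=1/297.0): X=-4348974.8330, Y=-604154.3617, Z=-4614217.3572
→ Helmert 7p (PV): X=-4349032.2955, Y=-604553.1593, Z=-4614638.0845

X=-4349032.296 m, Y=-604553.159 m, Z=-4614638.084 m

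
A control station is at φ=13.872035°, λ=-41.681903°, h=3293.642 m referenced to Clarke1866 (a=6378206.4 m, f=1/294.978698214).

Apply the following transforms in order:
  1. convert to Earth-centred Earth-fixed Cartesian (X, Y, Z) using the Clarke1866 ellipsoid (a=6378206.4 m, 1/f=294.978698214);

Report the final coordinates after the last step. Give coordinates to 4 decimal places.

X=4627904.7890 m, Y=-4120691.4052 m, Z=1519936.5149 m

start: φ=13.872035°, λ=-41.681903°, h=3293.642 m
→ ECEF (a=6378206.400, f=1/294.978698214): X=4627904.7890, Y=-4120691.4052, Z=1519936.5149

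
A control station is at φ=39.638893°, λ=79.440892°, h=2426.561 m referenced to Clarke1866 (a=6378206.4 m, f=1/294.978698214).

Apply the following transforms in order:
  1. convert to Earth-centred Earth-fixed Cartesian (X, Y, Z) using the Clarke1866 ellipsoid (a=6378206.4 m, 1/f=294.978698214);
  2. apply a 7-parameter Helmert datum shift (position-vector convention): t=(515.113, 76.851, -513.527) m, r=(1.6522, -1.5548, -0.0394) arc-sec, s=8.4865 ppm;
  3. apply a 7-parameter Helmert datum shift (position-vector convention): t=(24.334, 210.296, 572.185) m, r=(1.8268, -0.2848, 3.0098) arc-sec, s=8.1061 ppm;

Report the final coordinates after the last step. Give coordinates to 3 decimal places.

X=902107.095 m, Y=4837371.670 m, Z=4048756.880 m

start: φ=39.638893°, λ=79.440892°, h=2426.561 m
→ ECEF (a=6378206.400, f=1/294.978698214): X=901658.4497, Y=4837059.5529, Z=4048541.4204
→ Helmert 7p (PV): X=902151.6209, Y=4837144.8519, Z=4048107.7936
→ Helmert 7p (PV): X=902107.0946, Y=4837371.6698, Z=4048756.8795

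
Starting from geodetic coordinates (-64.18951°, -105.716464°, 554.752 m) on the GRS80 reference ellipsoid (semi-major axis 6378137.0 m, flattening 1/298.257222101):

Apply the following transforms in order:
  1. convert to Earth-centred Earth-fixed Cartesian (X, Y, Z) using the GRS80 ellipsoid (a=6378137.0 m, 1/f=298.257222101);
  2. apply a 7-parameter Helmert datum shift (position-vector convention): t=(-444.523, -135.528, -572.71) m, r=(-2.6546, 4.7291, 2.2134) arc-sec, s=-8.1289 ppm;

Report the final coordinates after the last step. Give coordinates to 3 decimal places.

start: φ=-64.189510°, λ=-105.716464°, h=554.752 m
→ ECEF (a=6378137.000, f=1/298.257222101): X=-754343.9526, Y=-2680706.8763, Z=-5719444.1071
→ Helmert 7p (PV): X=-754884.7080, Y=-2680902.3156, Z=-5719918.5293

X=-754884.708 m, Y=-2680902.316 m, Z=-5719918.529 m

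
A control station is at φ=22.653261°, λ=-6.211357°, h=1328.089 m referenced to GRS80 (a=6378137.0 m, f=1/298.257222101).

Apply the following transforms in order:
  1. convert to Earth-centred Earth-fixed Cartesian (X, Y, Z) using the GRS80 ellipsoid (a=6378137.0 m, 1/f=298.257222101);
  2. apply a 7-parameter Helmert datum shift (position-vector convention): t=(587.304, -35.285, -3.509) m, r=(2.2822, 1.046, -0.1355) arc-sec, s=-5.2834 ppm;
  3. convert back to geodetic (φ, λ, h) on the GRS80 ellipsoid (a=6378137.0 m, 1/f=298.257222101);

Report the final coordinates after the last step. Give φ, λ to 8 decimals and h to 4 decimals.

φ=22.65083003°, λ=-6.21136597°, h=1835.2964 m

start: φ=22.653261°, λ=-6.211357°, h=1328.089 m
→ ECEF (a=6378137.000, f=1/298.257222101): X=5855652.2777, Y=-637301.8186, Z=2441839.7244
→ Helmert 7p (PV): X=5856220.6082, Y=-637364.6006, Z=2441786.5681
→ geod (Bowring, a=6378137.000): φ=22.65083003°, λ=-6.21136597°, h=1835.2964 m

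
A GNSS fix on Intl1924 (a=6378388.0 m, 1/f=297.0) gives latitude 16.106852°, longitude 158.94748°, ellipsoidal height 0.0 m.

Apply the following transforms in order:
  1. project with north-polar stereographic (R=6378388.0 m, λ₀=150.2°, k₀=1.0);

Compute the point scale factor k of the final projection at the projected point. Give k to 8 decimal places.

1.56564407

start: φ=16.106852°, λ=158.947480°, h=0.000 m
→ into stereo (λ₀=150.2°): φ=16.10685200°, λ−λ₀=8.74748000°
scale k = 1.56564407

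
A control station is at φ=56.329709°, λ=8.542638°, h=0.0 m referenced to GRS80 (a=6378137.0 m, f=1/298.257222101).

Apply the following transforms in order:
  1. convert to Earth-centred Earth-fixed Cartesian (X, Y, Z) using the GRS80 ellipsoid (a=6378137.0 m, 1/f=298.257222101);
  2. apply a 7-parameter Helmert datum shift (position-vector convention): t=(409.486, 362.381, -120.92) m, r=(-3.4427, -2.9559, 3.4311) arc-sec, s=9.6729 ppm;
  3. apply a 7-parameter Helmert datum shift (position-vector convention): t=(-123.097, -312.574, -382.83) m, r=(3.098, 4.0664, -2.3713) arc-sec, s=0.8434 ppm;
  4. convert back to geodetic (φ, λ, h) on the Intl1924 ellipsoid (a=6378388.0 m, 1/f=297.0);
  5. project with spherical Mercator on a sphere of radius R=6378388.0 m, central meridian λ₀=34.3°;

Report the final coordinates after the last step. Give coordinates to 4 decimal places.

E=-2867356.3055 m, N=7623781.5467 m

start: φ=56.329709°, λ=8.542638°, h=0.000 m
→ ECEF (a=6378137.000, f=1/298.257222101): X=3505026.0168, Y=526496.5515, Z=5284883.3011
→ Helmert 7p (PV): X=3505384.9122, Y=527010.5391, Z=5284854.9432
→ Helmert 7p (PV): X=3505375.0185, Y=526578.7342, Z=5284415.3790
→ geod (Bowring, a=6378388.000): φ=56.32546645°, λ=8.54311367°, h=-379.0755 m
→ merc (R=6378388.0, λ₀=34.3°): E=-2867356.3055, N=7623781.5467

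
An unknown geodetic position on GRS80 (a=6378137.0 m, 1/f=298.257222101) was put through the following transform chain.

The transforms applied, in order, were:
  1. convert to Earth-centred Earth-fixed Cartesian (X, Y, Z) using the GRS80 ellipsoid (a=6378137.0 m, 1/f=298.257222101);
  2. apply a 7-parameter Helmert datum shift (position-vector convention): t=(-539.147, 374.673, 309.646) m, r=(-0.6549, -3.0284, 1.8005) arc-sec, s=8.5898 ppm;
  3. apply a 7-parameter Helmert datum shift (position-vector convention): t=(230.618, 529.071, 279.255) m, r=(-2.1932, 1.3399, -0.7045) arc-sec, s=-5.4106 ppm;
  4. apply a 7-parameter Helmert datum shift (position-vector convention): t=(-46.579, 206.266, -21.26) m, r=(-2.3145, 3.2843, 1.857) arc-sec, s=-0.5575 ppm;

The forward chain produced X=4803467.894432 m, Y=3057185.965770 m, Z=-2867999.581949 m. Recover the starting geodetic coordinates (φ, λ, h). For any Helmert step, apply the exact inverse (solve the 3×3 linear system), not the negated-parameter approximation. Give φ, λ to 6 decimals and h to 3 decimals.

φ=-26.894059°, λ=32.463201°, h=1535.353 m

start: X=4803467.8944, Y=3057185.9658, Z=-2867999.5819 m
→ Helmert⁻¹: X=4803590.3376, Y=3056970.3378, Z=-2867869.1322
→ Helmert⁻¹: X=4803393.9005, Y=3056504.7064, Z=-2868100.2032
→ Helmert⁻¹: X=4803876.3449, Y=3056070.9561, Z=-2868446.0381
→ geod (Bowring, a=6378137.000): φ=-26.89405900°, λ=32.46320100°, h=1535.3530 m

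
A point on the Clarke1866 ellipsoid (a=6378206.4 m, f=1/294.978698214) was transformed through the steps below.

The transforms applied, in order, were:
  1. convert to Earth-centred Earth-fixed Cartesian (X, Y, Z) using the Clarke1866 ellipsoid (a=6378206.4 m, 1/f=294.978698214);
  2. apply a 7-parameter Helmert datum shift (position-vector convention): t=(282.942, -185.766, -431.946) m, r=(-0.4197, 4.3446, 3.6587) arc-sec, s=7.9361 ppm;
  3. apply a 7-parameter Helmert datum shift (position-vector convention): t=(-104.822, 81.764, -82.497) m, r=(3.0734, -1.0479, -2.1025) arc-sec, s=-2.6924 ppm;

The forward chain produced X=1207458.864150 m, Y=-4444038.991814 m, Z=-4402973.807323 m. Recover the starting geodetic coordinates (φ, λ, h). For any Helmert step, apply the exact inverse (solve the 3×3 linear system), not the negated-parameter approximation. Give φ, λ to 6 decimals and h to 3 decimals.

start: X=1207458.8642, Y=-4444038.9918, Z=-4402973.8073 m
→ Helmert⁻¹: X=1207589.8699, Y=-4444186.0155, Z=-4402843.0802
→ Helmert⁻¹: X=1207311.2478, Y=-4443977.4391, Z=-4402359.8090
→ geod (Bowring, a=6378206.400): φ=-43.90518700°, λ=-74.80108900°, h=2962.9220 m

φ=-43.905187°, λ=-74.801089°, h=2962.922 m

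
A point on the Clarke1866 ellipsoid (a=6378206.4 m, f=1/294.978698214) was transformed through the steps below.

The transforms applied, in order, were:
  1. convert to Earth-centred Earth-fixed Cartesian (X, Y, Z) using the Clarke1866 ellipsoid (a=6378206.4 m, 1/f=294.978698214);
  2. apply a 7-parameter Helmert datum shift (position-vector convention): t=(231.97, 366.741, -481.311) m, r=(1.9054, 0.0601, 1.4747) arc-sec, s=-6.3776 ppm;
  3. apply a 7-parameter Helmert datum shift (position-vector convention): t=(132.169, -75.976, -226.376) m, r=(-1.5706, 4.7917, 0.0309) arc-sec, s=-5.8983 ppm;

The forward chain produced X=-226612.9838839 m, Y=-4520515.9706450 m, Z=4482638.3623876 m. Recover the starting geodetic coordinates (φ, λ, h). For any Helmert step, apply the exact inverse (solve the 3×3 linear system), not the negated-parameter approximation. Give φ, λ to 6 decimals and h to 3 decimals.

start: X=-226612.9839, Y=-4520515.9706, Z=4482638.3624 m
→ Helmert⁻¹: X=-226851.3078, Y=-4520500.7583, Z=4482851.4886
→ Helmert⁻¹: X=-227118.3545, Y=-4520853.2919, Z=4483403.0885
→ geod (Bowring, a=6378206.400): φ=44.92004700°, λ=-92.87600400°, h=3604.1580 m

φ=44.920047°, λ=-92.876004°, h=3604.158 m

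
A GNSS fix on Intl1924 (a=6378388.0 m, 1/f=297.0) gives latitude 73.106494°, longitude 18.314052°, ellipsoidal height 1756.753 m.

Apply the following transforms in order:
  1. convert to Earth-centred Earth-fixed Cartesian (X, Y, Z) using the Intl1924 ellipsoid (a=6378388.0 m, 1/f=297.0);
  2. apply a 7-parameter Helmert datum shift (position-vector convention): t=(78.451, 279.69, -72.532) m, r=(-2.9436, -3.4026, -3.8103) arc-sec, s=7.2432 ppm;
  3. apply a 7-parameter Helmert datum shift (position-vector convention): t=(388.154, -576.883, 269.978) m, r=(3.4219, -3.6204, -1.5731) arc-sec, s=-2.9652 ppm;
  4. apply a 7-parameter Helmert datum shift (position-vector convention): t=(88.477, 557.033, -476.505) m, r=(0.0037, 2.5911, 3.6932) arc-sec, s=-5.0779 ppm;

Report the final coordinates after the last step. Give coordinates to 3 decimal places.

start: φ=73.106494°, λ=18.314052°, h=1756.753 m
→ ECEF (a=6378388.000, f=1/297.0): X=1765561.0249, Y=584383.8917, Z=6082532.5931
→ Helmert 7p (PV): X=1765562.7197, Y=584722.0036, Z=6082524.9037
→ Helmert 7p (PV): X=1765843.3366, Y=584029.0138, Z=6082817.5356
→ Helmert 7p (PV): X=1765988.8017, Y=584614.5896, Z=6082287.9707

X=1765988.802 m, Y=584614.590 m, Z=6082287.971 m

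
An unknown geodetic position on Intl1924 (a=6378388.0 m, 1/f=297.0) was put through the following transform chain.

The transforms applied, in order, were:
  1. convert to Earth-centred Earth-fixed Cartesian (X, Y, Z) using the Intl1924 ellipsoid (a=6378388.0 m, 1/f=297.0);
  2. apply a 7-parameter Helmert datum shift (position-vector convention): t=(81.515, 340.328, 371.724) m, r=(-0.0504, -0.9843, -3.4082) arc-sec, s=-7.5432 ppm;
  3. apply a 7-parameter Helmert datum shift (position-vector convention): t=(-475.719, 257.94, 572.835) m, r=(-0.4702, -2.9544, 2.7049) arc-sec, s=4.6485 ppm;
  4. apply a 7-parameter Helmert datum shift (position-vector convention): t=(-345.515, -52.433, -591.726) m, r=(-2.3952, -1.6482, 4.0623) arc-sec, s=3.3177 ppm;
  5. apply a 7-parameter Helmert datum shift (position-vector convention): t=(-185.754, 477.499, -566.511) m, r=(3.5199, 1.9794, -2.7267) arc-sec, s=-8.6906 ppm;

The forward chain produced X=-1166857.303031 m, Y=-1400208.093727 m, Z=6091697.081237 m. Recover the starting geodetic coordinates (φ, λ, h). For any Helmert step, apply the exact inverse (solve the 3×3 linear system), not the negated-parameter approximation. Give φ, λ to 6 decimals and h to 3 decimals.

start: X=-1166857.3030, Y=-1400208.0937, Z=6091697.0812 m
→ Helmert⁻¹: X=-1166721.6374, Y=-1400609.2237, Z=6092329.2431
→ Helmert⁻¹: X=-1166351.1505, Y=-1400599.9255, Z=6092893.8105
→ Helmert⁻¹: X=-1165801.1202, Y=-1400849.9536, Z=6092306.1603
→ Helmert⁻¹: X=-1165839.2056, Y=-1401221.6034, Z=6091985.6104
→ geod (Bowring, a=6378388.000): φ=73.44797300°, λ=-129.76100800°, h=175.0880 m

φ=73.447973°, λ=-129.761008°, h=175.088 m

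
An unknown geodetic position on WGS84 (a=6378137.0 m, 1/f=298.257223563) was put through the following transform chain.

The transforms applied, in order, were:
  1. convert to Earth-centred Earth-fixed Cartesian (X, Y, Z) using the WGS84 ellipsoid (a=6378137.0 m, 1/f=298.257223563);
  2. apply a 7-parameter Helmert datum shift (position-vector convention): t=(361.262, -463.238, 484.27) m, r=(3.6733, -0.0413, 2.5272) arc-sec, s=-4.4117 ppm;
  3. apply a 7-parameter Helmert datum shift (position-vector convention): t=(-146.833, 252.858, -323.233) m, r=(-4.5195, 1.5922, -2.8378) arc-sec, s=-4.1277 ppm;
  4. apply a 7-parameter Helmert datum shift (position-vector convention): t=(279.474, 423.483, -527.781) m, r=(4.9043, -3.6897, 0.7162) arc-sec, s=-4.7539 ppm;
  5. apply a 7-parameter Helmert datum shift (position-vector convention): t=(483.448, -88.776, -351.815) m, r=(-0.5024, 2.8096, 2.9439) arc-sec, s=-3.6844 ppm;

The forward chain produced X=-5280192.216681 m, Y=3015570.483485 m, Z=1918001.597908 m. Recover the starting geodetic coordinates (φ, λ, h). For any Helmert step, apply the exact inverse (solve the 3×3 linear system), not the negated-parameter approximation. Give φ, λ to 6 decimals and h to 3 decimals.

φ=17.620825°, λ=150.273293°, h=839.583 m

start: X=-5280192.2167, Y=3015570.4835, Z=1918001.5979 m
→ Helmert⁻¹: X=-5280678.2087, Y=3015741.0661, Z=1918295.8965
→ Helmert⁻¹: X=-5280937.9929, Y=3015395.8785, Z=1918855.5696
→ Helmert⁻¹: X=-5280869.2534, Y=3015040.7595, Z=1919212.0233
→ Helmert⁻¹: X=-5281216.4826, Y=3015616.1769, Z=1918683.5716
→ geod (Bowring, a=6378137.000): φ=17.62082500°, λ=150.27329300°, h=839.5830 m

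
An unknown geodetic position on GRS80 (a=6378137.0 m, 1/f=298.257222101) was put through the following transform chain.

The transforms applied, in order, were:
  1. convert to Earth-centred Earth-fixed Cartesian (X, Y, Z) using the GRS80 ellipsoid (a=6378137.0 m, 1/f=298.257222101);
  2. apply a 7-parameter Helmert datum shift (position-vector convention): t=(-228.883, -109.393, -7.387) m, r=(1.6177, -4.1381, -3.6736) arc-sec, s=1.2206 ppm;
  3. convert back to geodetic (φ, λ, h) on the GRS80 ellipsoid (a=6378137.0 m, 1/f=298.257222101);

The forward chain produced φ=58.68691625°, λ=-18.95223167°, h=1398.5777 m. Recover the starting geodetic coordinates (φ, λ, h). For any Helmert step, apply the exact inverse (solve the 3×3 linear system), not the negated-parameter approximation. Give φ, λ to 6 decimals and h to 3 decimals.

φ=58.684625°, λ=-18.946843°, h=1490.851 m

start: φ=58.686916°, λ=-18.952232°, h=1398.578 m
→ ECEF (a=6378137.000, f=1/298.257222101): X=3143486.6930, Y=-1079458.6178, Z=5427087.4485
→ Helmert⁻¹: X=3143839.8379, Y=-1079249.3519, Z=5427033.6036
→ geod (Bowring, a=6378137.000): φ=58.68462500°, λ=-18.94684300°, h=1490.8510 m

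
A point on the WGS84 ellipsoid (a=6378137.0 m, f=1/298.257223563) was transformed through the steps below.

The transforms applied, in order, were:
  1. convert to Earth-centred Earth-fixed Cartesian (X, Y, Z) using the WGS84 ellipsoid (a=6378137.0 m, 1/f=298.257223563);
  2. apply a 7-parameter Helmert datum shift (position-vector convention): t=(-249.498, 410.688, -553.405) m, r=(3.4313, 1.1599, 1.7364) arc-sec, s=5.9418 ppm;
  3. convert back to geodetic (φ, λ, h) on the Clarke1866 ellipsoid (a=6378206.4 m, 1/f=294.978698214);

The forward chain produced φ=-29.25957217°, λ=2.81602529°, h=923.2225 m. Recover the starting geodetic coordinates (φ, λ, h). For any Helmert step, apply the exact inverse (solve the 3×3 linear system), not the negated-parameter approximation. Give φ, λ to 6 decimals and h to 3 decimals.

start: φ=-29.259572°, λ=2.816025°, h=923.222 m
→ ECEF (a=6378206.400, f=1/294.978698214): X=5563022.7477, Y=273636.8909, Z=-3099313.4653
→ Helmert⁻¹: X=5563258.9145, Y=273126.1979, Z=-3098714.9076
→ geod (Bowring, a=6378137.000): φ=-29.25210500°, λ=2.81065900°, h=827.3500 m

φ=-29.252105°, λ=2.810659°, h=827.350 m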